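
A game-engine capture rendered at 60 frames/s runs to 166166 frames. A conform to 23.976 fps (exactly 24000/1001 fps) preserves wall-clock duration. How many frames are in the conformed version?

Target frames = source frames × (target rate / source rate) = 166166 × (24000/1001)/(60) = 166166 × 400/1001 = 66400.

66400 frames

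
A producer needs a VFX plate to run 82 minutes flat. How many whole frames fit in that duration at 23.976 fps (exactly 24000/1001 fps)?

117962 frames

82 min = 4920 s.
Frames = 4920 × 24000/1001 = 118080000/1001 ≈ 117962.0380.
Complete frames: 117962.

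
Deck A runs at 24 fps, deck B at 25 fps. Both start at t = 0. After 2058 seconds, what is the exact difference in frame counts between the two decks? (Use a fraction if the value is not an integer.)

2058 frames

A emits 24 × 2058 = 49392 frames; B emits 25 × 2058 = 51450.
Difference = 2058 frames; B is ahead of A.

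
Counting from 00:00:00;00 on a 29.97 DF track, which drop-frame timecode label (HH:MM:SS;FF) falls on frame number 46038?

Ten DF minutes hold 17982 frames, so frame 46038 lies in block 2 (frames 35964–53945) with 10074 frames into that block.
The block's first minute is 1800 frames and the rest 1798 each; 10074 frames reaches minute 5, so 2 × 18 + 5 × 2 = 46 labels have been skipped so far.
Adding those back, label number 46038 + 46 = 46084 at 30 labels/s is 1536 s + 4 f = 0 h 25 min 36 s frame 4, i.e. 00:25:36;04.

00:25:36;04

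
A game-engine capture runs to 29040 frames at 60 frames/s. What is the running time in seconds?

484 seconds

Running time = 29040 / (60) = 484 s.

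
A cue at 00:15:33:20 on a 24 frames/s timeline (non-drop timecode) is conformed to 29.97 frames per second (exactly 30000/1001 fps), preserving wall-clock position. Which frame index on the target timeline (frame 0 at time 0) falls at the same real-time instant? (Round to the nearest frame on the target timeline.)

Source frame index: (0×3600 + 15×60 + 33) × 24 + 20 = 22412.
Real time: 22412 / (24) = 5603/6 s.
Target frame: (5603/6) × (30000/1001) = 2155000/77 ≈ 27987.013 → 27987.

frame 27987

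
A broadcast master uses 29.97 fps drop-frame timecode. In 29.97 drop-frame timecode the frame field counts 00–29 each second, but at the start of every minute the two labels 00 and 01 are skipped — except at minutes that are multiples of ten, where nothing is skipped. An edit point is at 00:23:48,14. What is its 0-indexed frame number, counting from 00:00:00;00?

As if non-drop at 30 labels/s: (0 × 3600 + 23 × 60 + 48) × 30 + 14 = 42854.
Minute boundaries passed: 23; those not divisible by 10: 23 − 2 = 21; dropped labels = 2 × 21 = 42.
Actual frame index = 42854 − 42 = 42812.

42812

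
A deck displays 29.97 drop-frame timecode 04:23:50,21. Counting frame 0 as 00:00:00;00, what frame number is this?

474447

As if non-drop at 30 labels/s: (4 × 3600 + 23 × 60 + 50) × 30 + 21 = 474921.
Minute boundaries passed: 263; those not divisible by 10: 263 − 26 = 237; dropped labels = 2 × 237 = 474.
Actual frame index = 474921 − 474 = 474447.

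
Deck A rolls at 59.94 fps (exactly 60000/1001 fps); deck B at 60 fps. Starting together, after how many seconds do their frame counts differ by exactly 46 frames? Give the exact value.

23023/30 seconds

The gap grows by |60 − 60000/1001| = 60/1001 frames per second.
Time for a 46-frame gap: 46 ÷ (60/1001) = 23023/30 s.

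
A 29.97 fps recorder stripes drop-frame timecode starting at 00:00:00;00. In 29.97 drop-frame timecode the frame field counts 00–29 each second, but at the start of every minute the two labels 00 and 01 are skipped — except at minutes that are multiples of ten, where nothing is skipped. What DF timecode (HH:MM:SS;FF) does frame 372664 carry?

Each 10-minute DF block holds 10 × 60 × 30 − 9 × 2 = 17982 frames. 372664 ÷ 17982 → 20 full blocks, remainder 13024.
Within the partial block the first minute is 1800 frames and each further minute 1798, so 7 further minute boundaries passed. Total skipped labels = 18 × 20 + 2 × 7 = 374.
Non-drop label index = 372664 + 374 = 373038; at 30 labels/s that is 03:27:14:18, i.e. DF 03:27:14;18.

03:27:14;18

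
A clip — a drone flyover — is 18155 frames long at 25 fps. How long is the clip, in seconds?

726.2 seconds

Running time = 18155 / (25) = 726.2 s.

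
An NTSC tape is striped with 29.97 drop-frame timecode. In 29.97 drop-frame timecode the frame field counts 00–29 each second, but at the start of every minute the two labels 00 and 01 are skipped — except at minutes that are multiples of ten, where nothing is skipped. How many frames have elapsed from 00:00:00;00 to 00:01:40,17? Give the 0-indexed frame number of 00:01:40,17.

As if non-drop at 30 labels/s: (0 × 3600 + 1 × 60 + 40) × 30 + 17 = 3017.
Minute boundaries passed: 1; those not divisible by 10: 1 − 0 = 1; dropped labels = 2 × 1 = 2.
Actual frame index = 3017 − 2 = 3015.

3015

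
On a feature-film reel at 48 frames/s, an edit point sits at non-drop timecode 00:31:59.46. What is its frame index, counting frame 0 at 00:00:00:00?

92158

Total seconds to the label: (0 × 3600 + 31 × 60 + 59) = 1919.
Frame index = 1919 × 48 + 46 = 92158.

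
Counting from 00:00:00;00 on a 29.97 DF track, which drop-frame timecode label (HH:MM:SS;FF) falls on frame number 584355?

Each 10-minute DF block holds 10 × 60 × 30 − 9 × 2 = 17982 frames. 584355 ÷ 17982 → 32 full blocks, remainder 8931.
Within the partial block the first minute is 1800 frames and each further minute 1798, so 4 further minute boundaries passed. Total skipped labels = 18 × 32 + 2 × 4 = 584.
Non-drop label index = 584355 + 584 = 584939; at 30 labels/s that is 05:24:57:29, i.e. DF 05:24:57;29.

05:24:57;29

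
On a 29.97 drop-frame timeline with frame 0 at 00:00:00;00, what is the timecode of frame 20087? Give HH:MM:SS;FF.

00:11:10;07

Each 10-minute DF block holds 10 × 60 × 30 − 9 × 2 = 17982 frames. 20087 ÷ 17982 → 1 full block, remainder 2105.
Within the partial block the first minute is 1800 frames and each further minute 1798, so 1 further minute boundary passed. Total skipped labels = 18 × 1 + 2 × 1 = 20.
Non-drop label index = 20087 + 20 = 20107; at 30 labels/s that is 00:11:10:07, i.e. DF 00:11:10;07.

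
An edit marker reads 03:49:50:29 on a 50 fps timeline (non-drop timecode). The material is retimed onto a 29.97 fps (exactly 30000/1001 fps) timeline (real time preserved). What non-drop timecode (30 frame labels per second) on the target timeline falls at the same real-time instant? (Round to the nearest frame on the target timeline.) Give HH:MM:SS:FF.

Source frame index: (3×3600 + 49×60 + 50) × 50 + 29 = 689529.
Real time: 689529 / (50) = 689529/50 s.
Target frame: (689529/50) × (30000/1001) = 413717400/1001 ≈ 413304.096 → 413304.
At 30 labels/s: frame 413304 → 03:49:36:24.

03:49:36:24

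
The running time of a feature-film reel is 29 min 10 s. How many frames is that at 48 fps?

29 min 10 s = 1750 s.
Frames = 1750 × 48 = 84000.

84000 frames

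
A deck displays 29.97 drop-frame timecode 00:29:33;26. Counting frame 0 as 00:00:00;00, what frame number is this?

53162

As if non-drop at 30 labels/s: (0 × 3600 + 29 × 60 + 33) × 30 + 26 = 53216.
Minute boundaries passed: 29; those not divisible by 10: 29 − 2 = 27; dropped labels = 2 × 27 = 54.
Actual frame index = 53216 − 54 = 53162.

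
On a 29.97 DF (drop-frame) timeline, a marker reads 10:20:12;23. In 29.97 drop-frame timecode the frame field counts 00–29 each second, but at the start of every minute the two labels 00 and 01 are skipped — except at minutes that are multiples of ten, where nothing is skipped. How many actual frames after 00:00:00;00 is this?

Complete 10-minute blocks: 62, each 17982 frames → 1114884.
Remaining 0 whole minutes in the current block: 0 frames.
Within the current minute: 12 × 30 + 23 = 383. Total = 1114884 + 0 + 383 = 1115267.

1115267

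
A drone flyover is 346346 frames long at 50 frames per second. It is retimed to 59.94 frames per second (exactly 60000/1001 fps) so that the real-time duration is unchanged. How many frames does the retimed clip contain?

415200 frames

Target frames = source frames × (target rate / source rate) = 346346 × (60000/1001)/(50) = 346346 × 1200/1001 = 415200.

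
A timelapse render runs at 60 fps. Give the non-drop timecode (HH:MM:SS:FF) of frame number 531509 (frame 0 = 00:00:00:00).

02:27:38:29

531509 ÷ 60 = 8858 full seconds, remainder 29 frames.
8858 s = 2 h 27 min 38 s.
Timecode: 02:27:38:29.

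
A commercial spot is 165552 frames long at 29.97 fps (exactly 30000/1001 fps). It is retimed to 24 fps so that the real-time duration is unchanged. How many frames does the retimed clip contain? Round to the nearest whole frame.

Frames at target rate = 165552 × (24) / (30000/1001) = 82858776/625 ≈ 132574.042.
Nearest whole frame: 132574.

132574 frames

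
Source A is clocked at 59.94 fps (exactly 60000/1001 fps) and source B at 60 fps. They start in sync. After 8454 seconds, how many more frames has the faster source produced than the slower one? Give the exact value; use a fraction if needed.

507240/1001 frames

A emits 60000/1001 × 8454 = 507240000/1001 frames; B emits 60 × 8454 = 507240.
Difference = 507240/1001 frames (≈ 506.7333); B is ahead of A.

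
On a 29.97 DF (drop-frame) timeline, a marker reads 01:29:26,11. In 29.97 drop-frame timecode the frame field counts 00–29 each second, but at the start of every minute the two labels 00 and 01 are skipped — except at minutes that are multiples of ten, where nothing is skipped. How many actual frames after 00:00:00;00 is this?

As if non-drop at 30 labels/s: (1 × 3600 + 29 × 60 + 26) × 30 + 11 = 160991.
Minute boundaries passed: 89; those not divisible by 10: 89 − 8 = 81; dropped labels = 2 × 81 = 162.
Actual frame index = 160991 − 162 = 160829.

160829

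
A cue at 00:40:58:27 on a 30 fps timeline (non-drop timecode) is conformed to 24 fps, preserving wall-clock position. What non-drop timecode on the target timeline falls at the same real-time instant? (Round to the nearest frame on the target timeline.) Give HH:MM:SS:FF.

Source frame index: (0×3600 + 40×60 + 58) × 30 + 27 = 73767.
Real time: 73767 / (30) = 24589/10 s.
Target frame: (24589/10) × (24) = 295068/5 ≈ 59013.600 → 59014.
At 24 labels/s: frame 59014 → 00:40:58:22.

00:40:58:22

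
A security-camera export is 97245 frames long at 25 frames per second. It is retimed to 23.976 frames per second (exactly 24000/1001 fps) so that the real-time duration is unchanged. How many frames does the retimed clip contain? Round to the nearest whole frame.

Frames at target rate = 97245 × (24000/1001) / (25) = 93355200/1001 ≈ 93261.938.
Nearest whole frame: 93262.

93262 frames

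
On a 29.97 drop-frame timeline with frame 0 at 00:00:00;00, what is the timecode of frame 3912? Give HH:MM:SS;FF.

Ten DF minutes hold 17982 frames, so frame 3912 lies in block 0 (frames 0–17981) with 3912 frames into that block.
The block's first minute is 1800 frames and the rest 1798 each; 3912 frames reaches minute 2, so 0 × 18 + 2 × 2 = 4 labels have been skipped so far.
Adding those back, label number 3912 + 4 = 3916 at 30 labels/s is 130 s + 16 f = 0 h 2 min 10 s frame 16, i.e. 00:02:10;16.

00:02:10;16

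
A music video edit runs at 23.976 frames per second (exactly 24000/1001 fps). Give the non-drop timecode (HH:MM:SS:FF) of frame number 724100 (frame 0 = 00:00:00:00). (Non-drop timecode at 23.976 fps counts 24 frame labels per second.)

724100 ÷ 24 = 30170 full seconds, remainder 20 frames.
30170 s = 8 h 22 min 50 s.
Timecode: 08:22:50:20.

08:22:50:20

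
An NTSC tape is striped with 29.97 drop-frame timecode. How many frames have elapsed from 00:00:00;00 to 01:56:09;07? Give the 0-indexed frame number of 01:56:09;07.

208867

As if non-drop at 30 labels/s: (1 × 3600 + 56 × 60 + 9) × 30 + 7 = 209077.
Minute boundaries passed: 116; those not divisible by 10: 116 − 11 = 105; dropped labels = 2 × 105 = 210.
Actual frame index = 209077 − 210 = 208867.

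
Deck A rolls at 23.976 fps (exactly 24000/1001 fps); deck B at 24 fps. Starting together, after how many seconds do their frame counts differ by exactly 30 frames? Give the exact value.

The gap grows by |24 − 24000/1001| = 24/1001 frames per second.
Time for a 30-frame gap: 30 ÷ (24/1001) = 1251.25 s.

1251.25 seconds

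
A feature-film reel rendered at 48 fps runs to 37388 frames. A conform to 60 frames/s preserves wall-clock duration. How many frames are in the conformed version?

Target frames = source frames × (target rate / source rate) = 37388 × (60)/(48) = 37388 × 5/4 = 46735.

46735 frames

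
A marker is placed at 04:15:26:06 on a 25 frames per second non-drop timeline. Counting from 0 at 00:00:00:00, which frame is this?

383156

Total seconds to the label: (4 × 3600 + 15 × 60 + 26) = 15326.
Frame index = 15326 × 25 + 6 = 383156.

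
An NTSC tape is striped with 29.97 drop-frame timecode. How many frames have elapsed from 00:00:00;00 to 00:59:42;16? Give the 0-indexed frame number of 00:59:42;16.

Complete 10-minute blocks: 5, each 17982 frames → 89910.
Remaining 9 whole minutes in the current block: 1800 + 8 × 1798 = 16184 frames.
Within the current minute: 42 × 30 + 16 − 2 = 1274 (labels ;00/;01 skipped at this minute). Total = 89910 + 16184 + 1274 = 107368.

107368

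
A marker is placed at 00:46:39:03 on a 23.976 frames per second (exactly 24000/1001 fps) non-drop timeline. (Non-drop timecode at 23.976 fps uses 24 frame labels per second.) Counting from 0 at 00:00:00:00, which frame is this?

67179

Total seconds to the label: (0 × 3600 + 46 × 60 + 39) = 2799.
Frame index = 2799 × 24 + 3 = 67179.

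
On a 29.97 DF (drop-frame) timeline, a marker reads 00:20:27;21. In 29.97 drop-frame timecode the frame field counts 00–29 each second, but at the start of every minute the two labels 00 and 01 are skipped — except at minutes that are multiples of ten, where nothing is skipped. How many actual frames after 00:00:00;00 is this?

36795

As if non-drop at 30 labels/s: (0 × 3600 + 20 × 60 + 27) × 30 + 21 = 36831.
Minute boundaries passed: 20; those not divisible by 10: 20 − 2 = 18; dropped labels = 2 × 18 = 36.
Actual frame index = 36831 − 36 = 36795.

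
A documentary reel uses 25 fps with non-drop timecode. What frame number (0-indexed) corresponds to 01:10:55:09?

Total seconds to the label: (1 × 3600 + 10 × 60 + 55) = 4255.
Frame index = 4255 × 25 + 9 = 106384.

frame 106384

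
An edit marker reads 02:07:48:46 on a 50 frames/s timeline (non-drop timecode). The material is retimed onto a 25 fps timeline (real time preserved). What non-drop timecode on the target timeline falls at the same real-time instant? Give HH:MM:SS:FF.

Source frame index: (2×3600 + 7×60 + 48) × 50 + 46 = 383446.
Real time: 383446 / (50) = 191723/25 s.
Target frame: (191723/25) × (25) = 191723.
At 25 labels/s: frame 191723 → 02:07:48:23.

02:07:48:23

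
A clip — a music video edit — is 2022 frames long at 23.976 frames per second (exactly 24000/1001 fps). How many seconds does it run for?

84.33425 seconds

Running time = 2022 / (24000/1001) = 84.33425 s.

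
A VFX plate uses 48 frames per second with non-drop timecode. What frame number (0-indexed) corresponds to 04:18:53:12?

frame 745596

Total seconds to the label: (4 × 3600 + 18 × 60 + 53) = 15533.
Frame index = 15533 × 48 + 12 = 745596.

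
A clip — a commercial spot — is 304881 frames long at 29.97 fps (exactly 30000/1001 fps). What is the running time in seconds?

Running time = 304881 / (30000/1001) = 10172.8627 s.

10172.8627 seconds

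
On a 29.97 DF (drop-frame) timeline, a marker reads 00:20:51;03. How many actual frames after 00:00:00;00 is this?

37497

As if non-drop at 30 labels/s: (0 × 3600 + 20 × 60 + 51) × 30 + 3 = 37533.
Minute boundaries passed: 20; those not divisible by 10: 20 − 2 = 18; dropped labels = 2 × 18 = 36.
Actual frame index = 37533 − 36 = 37497.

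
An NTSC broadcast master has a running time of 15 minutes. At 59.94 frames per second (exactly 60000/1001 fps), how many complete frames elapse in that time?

53946 frames

15 min = 900 s.
Frames = 900 × 60000/1001 = 54000000/1001 ≈ 53946.0539.
Complete frames: 53946.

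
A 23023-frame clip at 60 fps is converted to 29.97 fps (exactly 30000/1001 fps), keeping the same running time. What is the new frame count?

11500 frames

Target frames = source frames × (target rate / source rate) = 23023 × (30000/1001)/(60) = 23023 × 500/1001 = 11500.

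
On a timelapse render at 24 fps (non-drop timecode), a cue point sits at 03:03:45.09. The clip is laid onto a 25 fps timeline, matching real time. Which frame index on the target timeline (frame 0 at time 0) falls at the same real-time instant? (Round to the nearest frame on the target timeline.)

Source frame index: (3×3600 + 3×60 + 45) × 24 + 9 = 264609.
Real time: 264609 / (24) = 88203/8 s.
Target frame: (88203/8) × (25) = 2205075/8 ≈ 275634.375 → 275634.

frame 275634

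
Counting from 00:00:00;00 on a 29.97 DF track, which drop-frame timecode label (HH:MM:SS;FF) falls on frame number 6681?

Ten DF minutes hold 17982 frames, so frame 6681 lies in block 0 (frames 0–17981) with 6681 frames into that block.
The block's first minute is 1800 frames and the rest 1798 each; 6681 frames reaches minute 3, so 0 × 18 + 3 × 2 = 6 labels have been skipped so far.
Adding those back, label number 6681 + 6 = 6687 at 30 labels/s is 222 s + 27 f = 0 h 3 min 42 s frame 27, i.e. 00:03:42;27.

00:03:42;27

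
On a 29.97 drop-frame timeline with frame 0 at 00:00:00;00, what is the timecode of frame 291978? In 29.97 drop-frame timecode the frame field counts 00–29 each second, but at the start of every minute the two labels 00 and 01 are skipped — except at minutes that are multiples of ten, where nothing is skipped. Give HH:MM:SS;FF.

Each 10-minute DF block holds 10 × 60 × 30 − 9 × 2 = 17982 frames. 291978 ÷ 17982 → 16 full blocks, remainder 4266.
Within the partial block the first minute is 1800 frames and each further minute 1798, so 2 further minute boundaries passed. Total skipped labels = 18 × 16 + 2 × 2 = 292.
Non-drop label index = 291978 + 292 = 292270; at 30 labels/s that is 02:42:22:10, i.e. DF 02:42:22;10.

02:42:22;10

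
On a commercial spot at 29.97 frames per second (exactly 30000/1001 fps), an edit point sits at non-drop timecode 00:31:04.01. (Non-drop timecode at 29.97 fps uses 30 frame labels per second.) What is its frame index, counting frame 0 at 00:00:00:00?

55921

Total seconds to the label: (0 × 3600 + 31 × 60 + 4) = 1864.
Frame index = 1864 × 30 + 1 = 55921.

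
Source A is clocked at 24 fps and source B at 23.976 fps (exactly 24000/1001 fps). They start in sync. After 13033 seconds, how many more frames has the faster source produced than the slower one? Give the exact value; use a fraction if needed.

312792/1001 frames

A emits 24 × 13033 = 312792 frames; B emits 24000/1001 × 13033 = 312792000/1001.
Difference = 312792/1001 frames (≈ 312.4795); B is behind A.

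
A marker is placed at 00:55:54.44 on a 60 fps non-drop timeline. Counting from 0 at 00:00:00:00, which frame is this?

Total seconds to the label: (0 × 3600 + 55 × 60 + 54) = 3354.
Frame index = 3354 × 60 + 44 = 201284.

201284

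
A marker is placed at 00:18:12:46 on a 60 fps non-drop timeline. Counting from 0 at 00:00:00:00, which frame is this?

Total seconds to the label: (0 × 3600 + 18 × 60 + 12) = 1092.
Frame index = 1092 × 60 + 46 = 65566.

65566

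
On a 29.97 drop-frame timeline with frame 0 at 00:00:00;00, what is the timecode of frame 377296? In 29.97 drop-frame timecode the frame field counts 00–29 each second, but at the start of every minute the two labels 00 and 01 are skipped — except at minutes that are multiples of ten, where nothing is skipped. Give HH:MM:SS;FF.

03:29:49;04

Each 10-minute DF block holds 10 × 60 × 30 − 9 × 2 = 17982 frames. 377296 ÷ 17982 → 20 full blocks, remainder 17656.
Within the partial block the first minute is 1800 frames and each further minute 1798, so 9 further minute boundaries passed. Total skipped labels = 18 × 20 + 2 × 9 = 378.
Non-drop label index = 377296 + 378 = 377674; at 30 labels/s that is 03:29:49:04, i.e. DF 03:29:49;04.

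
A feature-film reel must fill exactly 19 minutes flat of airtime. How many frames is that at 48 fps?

54720 frames

19 min = 1140 s.
Frames = 1140 × 48 = 54720.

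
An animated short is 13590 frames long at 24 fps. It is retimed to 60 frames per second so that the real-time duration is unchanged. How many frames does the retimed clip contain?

33975 frames

Target frames = source frames × (target rate / source rate) = 13590 × (60)/(24) = 13590 × 5/2 = 33975.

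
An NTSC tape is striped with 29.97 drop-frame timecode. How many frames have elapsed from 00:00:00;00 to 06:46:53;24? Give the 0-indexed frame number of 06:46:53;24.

731682

As if non-drop at 30 labels/s: (6 × 3600 + 46 × 60 + 53) × 30 + 24 = 732414.
Minute boundaries passed: 406; those not divisible by 10: 406 − 40 = 366; dropped labels = 2 × 366 = 732.
Actual frame index = 732414 − 732 = 731682.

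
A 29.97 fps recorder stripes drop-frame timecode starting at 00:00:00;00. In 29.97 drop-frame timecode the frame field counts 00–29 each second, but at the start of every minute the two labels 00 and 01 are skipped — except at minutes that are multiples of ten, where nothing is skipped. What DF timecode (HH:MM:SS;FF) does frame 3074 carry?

00:01:42;16

Ten DF minutes hold 17982 frames, so frame 3074 lies in block 0 (frames 0–17981) with 3074 frames into that block.
The block's first minute is 1800 frames and the rest 1798 each; 3074 frames reaches minute 1, so 0 × 18 + 1 × 2 = 2 labels have been skipped so far.
Adding those back, label number 3074 + 2 = 3076 at 30 labels/s is 102 s + 16 f = 0 h 1 min 42 s frame 16, i.e. 00:01:42;16.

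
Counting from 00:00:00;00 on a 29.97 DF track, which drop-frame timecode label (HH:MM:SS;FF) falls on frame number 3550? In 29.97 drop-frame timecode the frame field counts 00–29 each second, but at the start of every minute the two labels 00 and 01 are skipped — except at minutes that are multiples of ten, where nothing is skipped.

00:01:58;12

Each 10-minute DF block holds 10 × 60 × 30 − 9 × 2 = 17982 frames. 3550 ÷ 17982 → 0 full blocks, remainder 3550.
Within the partial block the first minute is 1800 frames and each further minute 1798, so 1 further minute boundary passed. Total skipped labels = 18 × 0 + 2 × 1 = 2.
Non-drop label index = 3550 + 2 = 3552; at 30 labels/s that is 00:01:58:12, i.e. DF 00:01:58;12.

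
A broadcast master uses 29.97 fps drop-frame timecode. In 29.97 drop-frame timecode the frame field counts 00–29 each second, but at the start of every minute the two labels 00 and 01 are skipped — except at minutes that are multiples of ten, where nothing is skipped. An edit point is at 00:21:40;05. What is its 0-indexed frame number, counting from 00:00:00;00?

Complete 10-minute blocks: 2, each 17982 frames → 35964.
Remaining 1 whole minute in the current block: 1800 + 0 × 1798 = 1800 frames.
Within the current minute: 40 × 30 + 5 − 2 = 1203 (labels ;00/;01 skipped at this minute). Total = 35964 + 1800 + 1203 = 38967.

38967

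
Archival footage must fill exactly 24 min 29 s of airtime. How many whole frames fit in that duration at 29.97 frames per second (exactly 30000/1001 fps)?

44025 frames

24 min 29 s = 1469 s.
Frames = 1469 × 30000/1001 = 3390000/77 ≈ 44025.9740.
Complete frames: 44025.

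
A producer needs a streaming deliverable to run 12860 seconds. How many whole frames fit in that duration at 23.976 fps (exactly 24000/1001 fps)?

Frames = 12860 × 24000/1001 = 308640000/1001 ≈ 308331.6683.
Complete frames: 308331.

308331 frames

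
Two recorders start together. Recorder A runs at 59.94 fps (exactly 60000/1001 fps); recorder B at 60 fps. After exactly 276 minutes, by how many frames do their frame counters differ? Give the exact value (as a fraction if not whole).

276 min = 16560 s.
A emits 60000/1001 × 16560 = 993600000/1001 frames; B emits 60 × 16560 = 993600.
Difference = 993600/1001 frames (≈ 992.6074); B is ahead of A.

993600/1001 frames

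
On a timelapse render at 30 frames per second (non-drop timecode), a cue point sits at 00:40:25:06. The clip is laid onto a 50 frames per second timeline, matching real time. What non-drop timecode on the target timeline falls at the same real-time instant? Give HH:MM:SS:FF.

Source frame index: (0×3600 + 40×60 + 25) × 30 + 6 = 72756.
Real time: 72756 / (30) = 12126/5 s.
Target frame: (12126/5) × (50) = 121260.
At 50 labels/s: frame 121260 → 00:40:25:10.

00:40:25:10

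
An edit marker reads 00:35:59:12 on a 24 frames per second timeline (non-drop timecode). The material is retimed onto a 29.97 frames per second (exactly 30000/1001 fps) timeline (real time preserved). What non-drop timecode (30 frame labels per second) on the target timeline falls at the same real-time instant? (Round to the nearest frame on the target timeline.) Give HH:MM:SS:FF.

Source frame index: (0×3600 + 35×60 + 59) × 24 + 12 = 51828.
Real time: 51828 / (24) = 4319/2 s.
Target frame: (4319/2) × (30000/1001) = 9255000/143 ≈ 64720.280 → 64720.
At 30 labels/s: frame 64720 → 00:35:57:10.

00:35:57:10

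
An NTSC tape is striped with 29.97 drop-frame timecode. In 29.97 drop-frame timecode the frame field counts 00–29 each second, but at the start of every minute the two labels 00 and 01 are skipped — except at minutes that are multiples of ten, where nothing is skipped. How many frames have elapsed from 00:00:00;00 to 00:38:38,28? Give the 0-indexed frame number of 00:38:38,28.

69498

Complete 10-minute blocks: 3, each 17982 frames → 53946.
Remaining 8 whole minutes in the current block: 1800 + 7 × 1798 = 14386 frames.
Within the current minute: 38 × 30 + 28 − 2 = 1166 (labels ;00/;01 skipped at this minute). Total = 53946 + 14386 + 1166 = 69498.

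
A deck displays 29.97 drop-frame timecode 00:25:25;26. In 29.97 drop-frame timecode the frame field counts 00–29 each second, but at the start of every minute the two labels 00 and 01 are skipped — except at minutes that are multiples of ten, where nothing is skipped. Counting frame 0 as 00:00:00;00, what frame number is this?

45730

Complete 10-minute blocks: 2, each 17982 frames → 35964.
Remaining 5 whole minutes in the current block: 1800 + 4 × 1798 = 8992 frames.
Within the current minute: 25 × 30 + 26 − 2 = 774 (labels ;00/;01 skipped at this minute). Total = 35964 + 8992 + 774 = 45730.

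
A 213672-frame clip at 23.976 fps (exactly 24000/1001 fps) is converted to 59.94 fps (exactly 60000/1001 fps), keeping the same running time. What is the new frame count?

Target frames = source frames × (target rate / source rate) = 213672 × (60000/1001)/(24000/1001) = 213672 × 5/2 = 534180.

534180 frames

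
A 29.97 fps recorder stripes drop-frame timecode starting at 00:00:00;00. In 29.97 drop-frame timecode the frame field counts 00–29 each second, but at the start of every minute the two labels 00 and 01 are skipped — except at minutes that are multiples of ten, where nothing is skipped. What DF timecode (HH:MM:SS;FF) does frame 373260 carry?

03:27:34;14

Each 10-minute DF block holds 10 × 60 × 30 − 9 × 2 = 17982 frames. 373260 ÷ 17982 → 20 full blocks, remainder 13620.
Within the partial block the first minute is 1800 frames and each further minute 1798, so 7 further minute boundaries passed. Total skipped labels = 18 × 20 + 2 × 7 = 374.
Non-drop label index = 373260 + 374 = 373634; at 30 labels/s that is 03:27:34:14, i.e. DF 03:27:34;14.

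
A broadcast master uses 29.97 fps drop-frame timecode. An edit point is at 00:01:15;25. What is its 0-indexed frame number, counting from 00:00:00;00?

2273

Complete 10-minute blocks: 0, each 17982 frames → 0.
Remaining 1 whole minute in the current block: 1800 + 0 × 1798 = 1800 frames.
Within the current minute: 15 × 30 + 25 − 2 = 473 (labels ;00/;01 skipped at this minute). Total = 0 + 1800 + 473 = 2273.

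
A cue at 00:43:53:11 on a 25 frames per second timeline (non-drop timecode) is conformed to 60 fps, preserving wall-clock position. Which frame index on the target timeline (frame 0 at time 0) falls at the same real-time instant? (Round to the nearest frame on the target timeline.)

Source frame index: (0×3600 + 43×60 + 53) × 25 + 11 = 65836.
Real time: 65836 / (25) = 65836/25 s.
Target frame: (65836/25) × (60) = 790032/5 ≈ 158006.400 → 158006.

frame 158006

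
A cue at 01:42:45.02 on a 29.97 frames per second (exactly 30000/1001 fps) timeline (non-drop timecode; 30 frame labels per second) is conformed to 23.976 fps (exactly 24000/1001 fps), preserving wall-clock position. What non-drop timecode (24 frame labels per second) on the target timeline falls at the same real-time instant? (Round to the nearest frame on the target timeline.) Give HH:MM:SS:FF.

Source frame index: (1×3600 + 42×60 + 45) × 30 + 2 = 184952.
Real time: 184952 / (30000/1001) = 23142119/3750 s.
Target frame: (23142119/3750) × (24000/1001) = 739808/5 ≈ 147961.600 → 147962.
At 24 labels/s: frame 147962 → 01:42:45:02.

01:42:45:02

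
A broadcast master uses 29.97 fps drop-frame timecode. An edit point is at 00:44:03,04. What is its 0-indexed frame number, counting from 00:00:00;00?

Complete 10-minute blocks: 4, each 17982 frames → 71928.
Remaining 4 whole minutes in the current block: 1800 + 3 × 1798 = 7194 frames.
Within the current minute: 3 × 30 + 4 − 2 = 92 (labels ;00/;01 skipped at this minute). Total = 71928 + 7194 + 92 = 79214.

79214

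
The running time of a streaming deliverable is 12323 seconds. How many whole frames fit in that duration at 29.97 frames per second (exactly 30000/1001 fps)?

Frames = 12323 × 30000/1001 = 369690000/1001 ≈ 369320.6793.
Complete frames: 369320.

369320 frames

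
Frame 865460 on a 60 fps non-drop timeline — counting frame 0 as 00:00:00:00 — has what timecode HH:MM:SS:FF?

04:00:24:20

865460 ÷ 60 = 14424 full seconds, remainder 20 frames.
14424 s = 4 h 0 min 24 s.
Timecode: 04:00:24:20.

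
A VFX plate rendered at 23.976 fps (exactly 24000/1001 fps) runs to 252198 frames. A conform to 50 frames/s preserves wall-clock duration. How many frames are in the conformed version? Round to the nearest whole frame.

525938 frames

Frames at target rate = 252198 × (50) / (24000/1001) = 42075033/80 ≈ 525937.912.
Nearest whole frame: 525938.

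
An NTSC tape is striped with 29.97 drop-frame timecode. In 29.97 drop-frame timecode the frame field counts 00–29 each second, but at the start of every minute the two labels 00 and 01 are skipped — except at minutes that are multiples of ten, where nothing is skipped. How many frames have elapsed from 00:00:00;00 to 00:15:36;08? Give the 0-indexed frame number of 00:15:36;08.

28060

As if non-drop at 30 labels/s: (0 × 3600 + 15 × 60 + 36) × 30 + 8 = 28088.
Minute boundaries passed: 15; those not divisible by 10: 15 − 1 = 14; dropped labels = 2 × 14 = 28.
Actual frame index = 28088 − 28 = 28060.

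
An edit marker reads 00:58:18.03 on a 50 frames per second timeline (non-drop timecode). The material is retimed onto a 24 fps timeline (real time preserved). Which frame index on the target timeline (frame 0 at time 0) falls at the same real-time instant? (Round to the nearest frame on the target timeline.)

frame 83953

Source frame index: (0×3600 + 58×60 + 18) × 50 + 3 = 174903.
Real time: 174903 / (50) = 174903/50 s.
Target frame: (174903/50) × (24) = 2098836/25 ≈ 83953.440 → 83953.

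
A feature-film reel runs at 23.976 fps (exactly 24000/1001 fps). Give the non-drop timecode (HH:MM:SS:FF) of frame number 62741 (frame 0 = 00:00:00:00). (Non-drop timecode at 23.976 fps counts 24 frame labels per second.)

62741 ÷ 24 = 2614 full seconds, remainder 5 frames.
2614 s = 0 h 43 min 34 s.
Timecode: 00:43:34:05.

00:43:34:05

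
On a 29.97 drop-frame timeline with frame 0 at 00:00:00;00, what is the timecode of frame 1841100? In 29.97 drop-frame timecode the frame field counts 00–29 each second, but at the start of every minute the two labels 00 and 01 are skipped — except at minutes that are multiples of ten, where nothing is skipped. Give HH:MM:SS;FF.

17:03:51;12

Ten DF minutes hold 17982 frames, so frame 1841100 lies in block 102 (frames 1834164–1852145) with 6936 frames into that block.
The block's first minute is 1800 frames and the rest 1798 each; 6936 frames reaches minute 3, so 102 × 18 + 3 × 2 = 1842 labels have been skipped so far.
Adding those back, label number 1841100 + 1842 = 1842942 at 30 labels/s is 61431 s + 12 f = 17 h 3 min 51 s frame 12, i.e. 17:03:51;12.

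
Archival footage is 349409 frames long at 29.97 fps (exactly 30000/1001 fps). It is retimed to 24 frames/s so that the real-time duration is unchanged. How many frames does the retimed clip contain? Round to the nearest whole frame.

Frames at target rate = 349409 × (24) / (30000/1001) = 349758409/1250 ≈ 279806.727.
Nearest whole frame: 279807.

279807 frames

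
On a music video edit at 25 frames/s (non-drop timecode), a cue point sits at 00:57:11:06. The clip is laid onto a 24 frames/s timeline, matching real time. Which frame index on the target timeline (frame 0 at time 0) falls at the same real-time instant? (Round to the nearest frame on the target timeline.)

frame 82350

Source frame index: (0×3600 + 57×60 + 11) × 25 + 6 = 85781.
Real time: 85781 / (25) = 85781/25 s.
Target frame: (85781/25) × (24) = 2058744/25 ≈ 82349.760 → 82350.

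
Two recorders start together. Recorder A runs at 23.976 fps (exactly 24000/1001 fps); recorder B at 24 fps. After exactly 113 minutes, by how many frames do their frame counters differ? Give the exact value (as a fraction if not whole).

162720/1001 frames

113 min = 6780 s.
A emits 24000/1001 × 6780 = 162720000/1001 frames; B emits 24 × 6780 = 162720.
Difference = 162720/1001 frames (≈ 162.5574); B is ahead of A.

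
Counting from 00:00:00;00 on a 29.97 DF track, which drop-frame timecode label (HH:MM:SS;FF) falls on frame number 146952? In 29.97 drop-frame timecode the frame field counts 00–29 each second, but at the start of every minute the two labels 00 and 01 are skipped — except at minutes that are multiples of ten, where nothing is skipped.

01:21:43;08

Ten DF minutes hold 17982 frames, so frame 146952 lies in block 8 (frames 143856–161837) with 3096 frames into that block.
The block's first minute is 1800 frames and the rest 1798 each; 3096 frames reaches minute 1, so 8 × 18 + 1 × 2 = 146 labels have been skipped so far.
Adding those back, label number 146952 + 146 = 147098 at 30 labels/s is 4903 s + 8 f = 1 h 21 min 43 s frame 8, i.e. 01:21:43;08.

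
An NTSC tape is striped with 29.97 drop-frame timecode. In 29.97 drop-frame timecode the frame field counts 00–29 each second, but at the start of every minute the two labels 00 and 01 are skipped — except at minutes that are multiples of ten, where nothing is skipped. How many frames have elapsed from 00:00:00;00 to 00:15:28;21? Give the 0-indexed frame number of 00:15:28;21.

As if non-drop at 30 labels/s: (0 × 3600 + 15 × 60 + 28) × 30 + 21 = 27861.
Minute boundaries passed: 15; those not divisible by 10: 15 − 1 = 14; dropped labels = 2 × 14 = 28.
Actual frame index = 27861 − 28 = 27833.

27833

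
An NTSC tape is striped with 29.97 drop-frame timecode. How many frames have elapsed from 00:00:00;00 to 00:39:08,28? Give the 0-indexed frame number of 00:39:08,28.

70396

As if non-drop at 30 labels/s: (0 × 3600 + 39 × 60 + 8) × 30 + 28 = 70468.
Minute boundaries passed: 39; those not divisible by 10: 39 − 3 = 36; dropped labels = 2 × 36 = 72.
Actual frame index = 70468 − 72 = 70396.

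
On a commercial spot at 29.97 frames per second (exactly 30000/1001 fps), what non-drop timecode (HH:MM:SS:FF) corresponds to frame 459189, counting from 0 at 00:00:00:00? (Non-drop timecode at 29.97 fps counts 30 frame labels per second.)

04:15:06:09

459189 ÷ 30 = 15306 full seconds, remainder 9 frames.
15306 s = 4 h 15 min 6 s.
Timecode: 04:15:06:09.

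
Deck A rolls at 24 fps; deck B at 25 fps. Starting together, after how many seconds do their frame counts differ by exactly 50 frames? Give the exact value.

50 seconds

The gap grows by |25 − 24| = 1 frame per second.
Time for a 50-frame gap: 50 ÷ (1) = 50 s.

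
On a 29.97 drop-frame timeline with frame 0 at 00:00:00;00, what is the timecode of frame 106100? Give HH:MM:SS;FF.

Each 10-minute DF block holds 10 × 60 × 30 − 9 × 2 = 17982 frames. 106100 ÷ 17982 → 5 full blocks, remainder 16190.
Within the partial block the first minute is 1800 frames and each further minute 1798, so 9 further minute boundaries passed. Total skipped labels = 18 × 5 + 2 × 9 = 108.
Non-drop label index = 106100 + 108 = 106208; at 30 labels/s that is 00:59:00:08, i.e. DF 00:59:00;08.

00:59:00;08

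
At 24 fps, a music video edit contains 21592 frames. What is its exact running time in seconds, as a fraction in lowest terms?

2699/3 seconds

Running time = 21592 ÷ (24) = 21592 × 1/24 = 2699/3 s.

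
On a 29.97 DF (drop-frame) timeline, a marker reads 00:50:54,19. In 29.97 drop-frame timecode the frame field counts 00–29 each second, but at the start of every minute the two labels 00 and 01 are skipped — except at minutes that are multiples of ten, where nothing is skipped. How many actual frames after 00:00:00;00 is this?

91549

As if non-drop at 30 labels/s: (0 × 3600 + 50 × 60 + 54) × 30 + 19 = 91639.
Minute boundaries passed: 50; those not divisible by 10: 50 − 5 = 45; dropped labels = 2 × 45 = 90.
Actual frame index = 91639 − 90 = 91549.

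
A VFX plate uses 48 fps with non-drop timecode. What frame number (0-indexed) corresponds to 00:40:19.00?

frame 116112

Total seconds to the label: (0 × 3600 + 40 × 60 + 19) = 2419.
Frame index = 2419 × 48 + 0 = 116112.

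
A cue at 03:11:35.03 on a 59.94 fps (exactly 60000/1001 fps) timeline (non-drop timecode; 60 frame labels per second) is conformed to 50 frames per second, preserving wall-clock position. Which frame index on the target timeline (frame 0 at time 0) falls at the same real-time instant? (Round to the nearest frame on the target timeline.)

frame 575327

Source frame index: (3×3600 + 11×60 + 35) × 60 + 3 = 689703.
Real time: 689703 / (60000/1001) = 230130901/20000 s.
Target frame: (230130901/20000) × (50) = 230130901/400 ≈ 575327.252 → 575327.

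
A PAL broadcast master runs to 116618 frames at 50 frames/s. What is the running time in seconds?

Running time = 116618 / (50) = 2332.36 s.

2332.36 seconds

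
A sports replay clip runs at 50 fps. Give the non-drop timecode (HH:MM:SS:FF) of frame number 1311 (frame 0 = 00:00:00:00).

00:00:26:11

1311 ÷ 50 = 26 full seconds, remainder 11 frames.
26 s = 0 h 0 min 26 s.
Timecode: 00:00:26:11.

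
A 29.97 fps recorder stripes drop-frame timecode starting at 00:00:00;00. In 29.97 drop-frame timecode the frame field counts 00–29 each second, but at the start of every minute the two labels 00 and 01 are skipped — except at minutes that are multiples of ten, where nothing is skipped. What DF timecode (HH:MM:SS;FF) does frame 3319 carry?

Each 10-minute DF block holds 10 × 60 × 30 − 9 × 2 = 17982 frames. 3319 ÷ 17982 → 0 full blocks, remainder 3319.
Within the partial block the first minute is 1800 frames and each further minute 1798, so 1 further minute boundary passed. Total skipped labels = 18 × 0 + 2 × 1 = 2.
Non-drop label index = 3319 + 2 = 3321; at 30 labels/s that is 00:01:50:21, i.e. DF 00:01:50;21.

00:01:50;21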